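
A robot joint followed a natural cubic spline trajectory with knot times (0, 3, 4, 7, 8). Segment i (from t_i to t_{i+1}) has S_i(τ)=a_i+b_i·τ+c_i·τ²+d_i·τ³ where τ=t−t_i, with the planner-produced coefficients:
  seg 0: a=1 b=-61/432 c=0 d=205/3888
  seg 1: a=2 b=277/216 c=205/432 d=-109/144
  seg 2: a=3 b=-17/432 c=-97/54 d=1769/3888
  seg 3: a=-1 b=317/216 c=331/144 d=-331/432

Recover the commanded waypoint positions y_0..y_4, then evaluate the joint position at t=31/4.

y_0=1 y_1=2 y_2=3 y_3=-1 y_4=2
S(31/4) = 9865/9216

y_0 = S_0(0) = a_0 = 1
y_1 = S_1(0) = a_1 = 2
y_2 = S_2(0) = a_2 = 3
y_3 = S_3(0) = a_3 = -1
y_4 = S_3(1) = 2
t_q=31/4 is in segment 3 (τ=3/4); S_3(τ)=9865/9216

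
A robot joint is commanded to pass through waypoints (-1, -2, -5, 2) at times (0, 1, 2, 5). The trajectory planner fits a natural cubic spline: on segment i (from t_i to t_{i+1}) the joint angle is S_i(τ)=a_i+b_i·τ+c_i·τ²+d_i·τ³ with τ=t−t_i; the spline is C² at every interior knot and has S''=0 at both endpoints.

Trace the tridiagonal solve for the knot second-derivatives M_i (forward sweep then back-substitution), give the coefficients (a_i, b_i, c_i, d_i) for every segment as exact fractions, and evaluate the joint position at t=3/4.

Δ: Δ0=-1, Δ1=-3, Δ2=7/3
row 1: diag=4, rhs=-12; c'=1/4, d'=-3
row 2: denom=8−1·1/4=31/4; d'=(32−1·-3)/(31/4)=140/31
back: M2=140/31
back: M1=-3−1/4·140/31=-128/31
M: M0=0, M1=-128/31, M2=140/31, M3=0
seg 0: a=-1, c=M0/2=0, d=(M1−M0)/(6·1)=-64/93, b=Δ0−h0·(2M0+M1)/6=-29/93
seg 1: a=-2, c=M1/2=-64/31, d=(M2−M1)/(6·1)=134/93, b=Δ1−h1·(2M1+M2)/6=-221/93
seg 2: a=-5, c=M2/2=70/31, d=(M3−M2)/(6·3)=-70/279, b=Δ2−h2·(2M2+M3)/6=-203/93
t_q=3/4 → seg 0, τ=3/4; S=-1+-29/93·τ+0·τ²+-64/93·τ³=-189/124

  seg 0: a=-1 b=-29/93 c=0 d=-64/93
  seg 1: a=-2 b=-221/93 c=-64/31 d=134/93
  seg 2: a=-5 b=-203/93 c=70/31 d=-70/279
S(3/4) = -189/124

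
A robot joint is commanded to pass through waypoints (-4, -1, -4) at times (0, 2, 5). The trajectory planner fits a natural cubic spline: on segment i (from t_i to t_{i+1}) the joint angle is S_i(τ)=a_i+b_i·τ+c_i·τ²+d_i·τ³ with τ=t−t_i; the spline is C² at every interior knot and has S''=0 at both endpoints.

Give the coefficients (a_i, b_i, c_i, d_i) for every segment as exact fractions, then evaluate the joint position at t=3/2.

  seg 0: a=-4 b=2 c=0 d=-1/8
  seg 1: a=-1 b=1/2 c=-3/4 d=1/12
S(3/2) = -91/64

Δ: Δ0=3/2, Δ1=-1
row 1: diag=10, rhs=-15; c'=3/10, d'=-3/2
back: M1=-3/2
M: M0=0, M1=-3/2, M2=0
seg 0: a=-4, c=M0/2=0, d=(M1−M0)/(6·2)=-1/8, b=Δ0−h0·(2M0+M1)/6=2
seg 1: a=-1, c=M1/2=-3/4, d=(M2−M1)/(6·3)=1/12, b=Δ1−h1·(2M1+M2)/6=1/2
t_q=3/2 → seg 0, τ=3/2; S=-4+2·τ+0·τ²+-1/8·τ³=-91/64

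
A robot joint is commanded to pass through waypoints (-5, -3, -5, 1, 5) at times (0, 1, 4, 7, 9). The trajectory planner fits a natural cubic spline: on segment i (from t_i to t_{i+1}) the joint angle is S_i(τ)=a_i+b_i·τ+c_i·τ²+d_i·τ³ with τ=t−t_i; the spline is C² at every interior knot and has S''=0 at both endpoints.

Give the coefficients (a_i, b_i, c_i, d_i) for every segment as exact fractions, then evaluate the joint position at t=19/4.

Δ: Δ0=2, Δ1=-2/3, Δ2=2, Δ3=2
row 1: diag=8, rhs=-16; c'=3/8, d'=-2
row 2: denom=12−3·3/8=87/8; d'=(16−3·-2)/(87/8)=176/87
row 3: denom=10−3·8/29=266/29; d'=(0−3·176/87)/(266/29)=-88/133
back: M3=-88/133
back: M2=176/87−8/29·-88/133=880/399
back: M1=-2−3/8·880/399=-376/133
M: M0=0, M1=-376/133, M2=880/399, M3=-88/133, M4=0
seg 0: a=-5, c=M0/2=0, d=(M1−M0)/(6·1)=-188/399, b=Δ0−h0·(2M0+M1)/6=986/399
seg 1: a=-3, c=M1/2=-188/133, d=(M2−M1)/(6·3)=1004/3591, b=Δ1−h1·(2M1+M2)/6=422/399
seg 2: a=-5, c=M2/2=440/399, d=(M3−M2)/(6·3)=-572/3591, b=Δ2−h2·(2M2+M3)/6=50/399
seg 3: a=1, c=M3/2=-44/133, d=(M4−M3)/(6·2)=22/399, b=Δ3−h3·(2M3+M4)/6=974/399
t_q=19/4 → seg 2, τ=3/4; S=-5+50/399·τ+440/399·τ²+-572/3591·τ³=-9263/2128

  seg 0: a=-5 b=986/399 c=0 d=-188/399
  seg 1: a=-3 b=422/399 c=-188/133 d=1004/3591
  seg 2: a=-5 b=50/399 c=440/399 d=-572/3591
  seg 3: a=1 b=974/399 c=-44/133 d=22/399
S(19/4) = -9263/2128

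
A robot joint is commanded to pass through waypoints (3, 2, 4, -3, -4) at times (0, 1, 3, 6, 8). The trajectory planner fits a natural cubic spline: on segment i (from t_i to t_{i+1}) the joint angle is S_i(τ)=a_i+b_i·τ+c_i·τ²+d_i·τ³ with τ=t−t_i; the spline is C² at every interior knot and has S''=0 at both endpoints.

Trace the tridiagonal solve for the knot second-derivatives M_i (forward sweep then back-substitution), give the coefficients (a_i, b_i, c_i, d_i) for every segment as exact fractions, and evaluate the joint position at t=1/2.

Δ: Δ0=-1, Δ1=1, Δ2=-7/3, Δ3=-1/2
row 1: diag=6, rhs=12; c'=1/3, d'=2
row 2: denom=10−2·1/3=28/3; d'=(-20−2·2)/(28/3)=-18/7
row 3: denom=10−3·9/28=253/28; d'=(11−3·-18/7)/(253/28)=524/253
back: M3=524/253
back: M2=-18/7−9/28·524/253=-819/253
back: M1=2−1/3·-819/253=779/253
M: M0=0, M1=779/253, M2=-819/253, M3=524/253, M4=0
seg 0: a=3, c=M0/2=0, d=(M1−M0)/(6·1)=779/1518, b=Δ0−h0·(2M0+M1)/6=-2297/1518
seg 1: a=2, c=M1/2=779/506, d=(M2−M1)/(6·2)=-799/1518, b=Δ1−h1·(2M1+M2)/6=20/759
seg 2: a=4, c=M2/2=-819/506, d=(M3−M2)/(6·3)=1343/4554, b=Δ2−h2·(2M2+M3)/6=-100/759
seg 3: a=-3, c=M3/2=262/253, d=(M4−M3)/(6·2)=-131/759, b=Δ3−h3·(2M3+M4)/6=-2855/1518
t_q=1/2 → seg 0, τ=1/2; S=3+-2297/1518·τ+0·τ²+779/1518·τ³=9341/4048

  seg 0: a=3 b=-2297/1518 c=0 d=779/1518
  seg 1: a=2 b=20/759 c=779/506 d=-799/1518
  seg 2: a=4 b=-100/759 c=-819/506 d=1343/4554
  seg 3: a=-3 b=-2855/1518 c=262/253 d=-131/759
S(1/2) = 9341/4048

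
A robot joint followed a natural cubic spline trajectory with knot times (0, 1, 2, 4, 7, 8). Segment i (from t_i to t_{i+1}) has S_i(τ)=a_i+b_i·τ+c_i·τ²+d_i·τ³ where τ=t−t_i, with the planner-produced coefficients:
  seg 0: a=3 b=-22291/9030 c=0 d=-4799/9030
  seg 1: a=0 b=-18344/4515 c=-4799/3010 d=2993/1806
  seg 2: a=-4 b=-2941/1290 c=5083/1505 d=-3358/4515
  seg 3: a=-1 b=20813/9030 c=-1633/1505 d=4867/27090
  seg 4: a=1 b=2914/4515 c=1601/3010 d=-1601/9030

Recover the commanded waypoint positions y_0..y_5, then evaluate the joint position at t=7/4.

y_0=3 y_1=0 y_2=-4 y_3=-1 y_4=1 y_5=2
S(7/4) = -625087/192640

y_0 = S_0(0) = a_0 = 3
y_1 = S_1(0) = a_1 = 0
y_2 = S_2(0) = a_2 = -4
y_3 = S_3(0) = a_3 = -1
y_4 = S_4(0) = a_4 = 1
y_5 = S_4(1) = 2
t_q=7/4 is in segment 1 (τ=3/4); S_1(τ)=-625087/192640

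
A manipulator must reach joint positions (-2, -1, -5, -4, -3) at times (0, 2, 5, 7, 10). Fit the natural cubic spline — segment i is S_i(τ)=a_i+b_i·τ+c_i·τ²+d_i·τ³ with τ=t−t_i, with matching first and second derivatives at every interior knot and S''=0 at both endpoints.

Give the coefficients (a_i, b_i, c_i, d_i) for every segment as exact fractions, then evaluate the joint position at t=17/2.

  seg 0: a=-2 b=31/30 c=0 d=-2/15
  seg 1: a=-1 b=-17/30 c=-4/5 d=49/270
  seg 2: a=-5 b=-7/15 c=5/6 d=-7/40
  seg 3: a=-4 b=23/30 c=-13/60 d=13/540
S(17/2) = -521/160

Δ: Δ0=1/2, Δ1=-4/3, Δ2=1/2, Δ3=1/3
row 1: diag=10, rhs=-11; c'=3/10, d'=-11/10
row 2: denom=10−3·3/10=91/10; d'=(11−3·-11/10)/(91/10)=11/7
row 3: denom=10−2·20/91=870/91; d'=(-1−2·11/7)/(870/91)=-13/30
back: M3=-13/30
back: M2=11/7−20/91·-13/30=5/3
back: M1=-11/10−3/10·5/3=-8/5
M: M0=0, M1=-8/5, M2=5/3, M3=-13/30, M4=0
seg 0: a=-2, c=M0/2=0, d=(M1−M0)/(6·2)=-2/15, b=Δ0−h0·(2M0+M1)/6=31/30
seg 1: a=-1, c=M1/2=-4/5, d=(M2−M1)/(6·3)=49/270, b=Δ1−h1·(2M1+M2)/6=-17/30
seg 2: a=-5, c=M2/2=5/6, d=(M3−M2)/(6·2)=-7/40, b=Δ2−h2·(2M2+M3)/6=-7/15
seg 3: a=-4, c=M3/2=-13/60, d=(M4−M3)/(6·3)=13/540, b=Δ3−h3·(2M3+M4)/6=23/30
t_q=17/2 → seg 3, τ=3/2; S=-4+23/30·τ+-13/60·τ²+13/540·τ³=-521/160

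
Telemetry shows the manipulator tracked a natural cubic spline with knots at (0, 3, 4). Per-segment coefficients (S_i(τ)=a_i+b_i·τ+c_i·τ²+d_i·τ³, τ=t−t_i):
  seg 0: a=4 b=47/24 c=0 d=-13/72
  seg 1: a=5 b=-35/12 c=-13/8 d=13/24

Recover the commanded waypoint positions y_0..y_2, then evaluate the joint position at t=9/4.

y_0=4 y_1=5 y_2=1
S(9/4) = 3251/512

y_0 = S_0(0) = a_0 = 4
y_1 = S_1(0) = a_1 = 5
y_2 = S_1(1) = 1
t_q=9/4 is in segment 0 (τ=9/4); S_0(τ)=3251/512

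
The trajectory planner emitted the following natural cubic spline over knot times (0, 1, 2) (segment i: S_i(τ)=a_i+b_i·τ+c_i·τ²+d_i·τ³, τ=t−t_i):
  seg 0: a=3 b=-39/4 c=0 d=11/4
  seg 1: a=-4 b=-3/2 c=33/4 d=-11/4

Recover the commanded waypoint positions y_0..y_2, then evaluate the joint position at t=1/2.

y_0 = S_0(0) = a_0 = 3
y_1 = S_1(0) = a_1 = -4
y_2 = S_1(1) = 0
t_q=1/2 is in segment 0 (τ=1/2); S_0(τ)=-49/32

y_0=3 y_1=-4 y_2=0
S(1/2) = -49/32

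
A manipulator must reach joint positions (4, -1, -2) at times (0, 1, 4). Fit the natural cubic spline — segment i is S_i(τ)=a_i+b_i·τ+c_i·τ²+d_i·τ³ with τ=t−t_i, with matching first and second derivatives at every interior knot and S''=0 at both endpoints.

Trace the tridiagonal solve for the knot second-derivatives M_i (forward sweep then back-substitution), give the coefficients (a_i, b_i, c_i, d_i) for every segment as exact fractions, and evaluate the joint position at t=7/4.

  seg 0: a=4 b=-67/12 c=0 d=7/12
  seg 1: a=-1 b=-23/6 c=7/4 d=-7/36
S(7/4) = -761/256

Δ: Δ0=-5, Δ1=-1/3
row 1: diag=8, rhs=28; c'=3/8, d'=7/2
back: M1=7/2
M: M0=0, M1=7/2, M2=0
seg 0: a=4, c=M0/2=0, d=(M1−M0)/(6·1)=7/12, b=Δ0−h0·(2M0+M1)/6=-67/12
seg 1: a=-1, c=M1/2=7/4, d=(M2−M1)/(6·3)=-7/36, b=Δ1−h1·(2M1+M2)/6=-23/6
t_q=7/4 → seg 1, τ=3/4; S=-1+-23/6·τ+7/4·τ²+-7/36·τ³=-761/256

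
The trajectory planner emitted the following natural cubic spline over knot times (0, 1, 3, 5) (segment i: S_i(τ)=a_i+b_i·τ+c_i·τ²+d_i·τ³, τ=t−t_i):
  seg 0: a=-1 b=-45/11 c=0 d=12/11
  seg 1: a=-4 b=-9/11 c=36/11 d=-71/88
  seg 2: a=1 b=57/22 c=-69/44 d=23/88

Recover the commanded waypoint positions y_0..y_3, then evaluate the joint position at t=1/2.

y_0=-1 y_1=-4 y_2=1 y_3=2
S(1/2) = -32/11

y_0 = S_0(0) = a_0 = -1
y_1 = S_1(0) = a_1 = -4
y_2 = S_2(0) = a_2 = 1
y_3 = S_2(2) = 2
t_q=1/2 is in segment 0 (τ=1/2); S_0(τ)=-32/11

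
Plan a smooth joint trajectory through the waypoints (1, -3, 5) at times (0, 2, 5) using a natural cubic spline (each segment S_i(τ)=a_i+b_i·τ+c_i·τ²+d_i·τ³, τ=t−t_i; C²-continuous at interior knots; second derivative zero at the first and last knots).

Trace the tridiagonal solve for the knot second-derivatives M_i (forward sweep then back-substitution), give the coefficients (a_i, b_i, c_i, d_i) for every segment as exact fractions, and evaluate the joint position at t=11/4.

  seg 0: a=1 b=-44/15 c=0 d=7/30
  seg 1: a=-3 b=-2/15 c=7/5 d=-7/45
S(11/4) = -761/320

Δ: Δ0=-2, Δ1=8/3
row 1: diag=10, rhs=28; c'=3/10, d'=14/5
back: M1=14/5
M: M0=0, M1=14/5, M2=0
seg 0: a=1, c=M0/2=0, d=(M1−M0)/(6·2)=7/30, b=Δ0−h0·(2M0+M1)/6=-44/15
seg 1: a=-3, c=M1/2=7/5, d=(M2−M1)/(6·3)=-7/45, b=Δ1−h1·(2M1+M2)/6=-2/15
t_q=11/4 → seg 1, τ=3/4; S=-3+-2/15·τ+7/5·τ²+-7/45·τ³=-761/320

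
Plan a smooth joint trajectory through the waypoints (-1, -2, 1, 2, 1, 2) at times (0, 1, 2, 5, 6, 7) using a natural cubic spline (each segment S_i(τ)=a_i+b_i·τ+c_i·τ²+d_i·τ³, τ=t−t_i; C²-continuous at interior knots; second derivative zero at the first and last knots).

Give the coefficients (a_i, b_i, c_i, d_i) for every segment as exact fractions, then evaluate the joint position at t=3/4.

  seg 0: a=-1 b=-5177/2451 c=0 d=2726/2451
  seg 1: a=-2 b=3001/2451 c=2726/817 d=-3826/2451
  seg 2: a=1 b=7879/2451 c=-1100/817 d=22/171
  seg 3: a=2 b=-3407/2451 c=-154/817 d=1418/2451
  seg 4: a=1 b=-77/2451 c=1264/817 d=-1264/2451
S(3/4) = -55293/26144

Δ: Δ0=-1, Δ1=3, Δ2=1/3, Δ3=-1, Δ4=1
row 1: diag=4, rhs=24; c'=1/4, d'=6
row 2: denom=8−1·1/4=31/4; d'=(-16−1·6)/(31/4)=-88/31
row 3: denom=8−3·12/31=212/31; d'=(-8−3·-88/31)/(212/31)=4/53
row 4: denom=4−1·31/212=817/212; d'=(12−1·4/53)/(817/212)=2528/817
back: M4=2528/817
back: M3=4/53−31/212·2528/817=-308/817
back: M2=-88/31−12/31·-308/817=-2200/817
back: M1=6−1/4·-2200/817=5452/817
M: M0=0, M1=5452/817, M2=-2200/817, M3=-308/817, M4=2528/817, M5=0
seg 0: a=-1, c=M0/2=0, d=(M1−M0)/(6·1)=2726/2451, b=Δ0−h0·(2M0+M1)/6=-5177/2451
seg 1: a=-2, c=M1/2=2726/817, d=(M2−M1)/(6·1)=-3826/2451, b=Δ1−h1·(2M1+M2)/6=3001/2451
seg 2: a=1, c=M2/2=-1100/817, d=(M3−M2)/(6·3)=22/171, b=Δ2−h2·(2M2+M3)/6=7879/2451
seg 3: a=2, c=M3/2=-154/817, d=(M4−M3)/(6·1)=1418/2451, b=Δ3−h3·(2M3+M4)/6=-3407/2451
seg 4: a=1, c=M4/2=1264/817, d=(M5−M4)/(6·1)=-1264/2451, b=Δ4−h4·(2M4+M5)/6=-77/2451
t_q=3/4 → seg 0, τ=3/4; S=-1+-5177/2451·τ+0·τ²+2726/2451·τ³=-55293/26144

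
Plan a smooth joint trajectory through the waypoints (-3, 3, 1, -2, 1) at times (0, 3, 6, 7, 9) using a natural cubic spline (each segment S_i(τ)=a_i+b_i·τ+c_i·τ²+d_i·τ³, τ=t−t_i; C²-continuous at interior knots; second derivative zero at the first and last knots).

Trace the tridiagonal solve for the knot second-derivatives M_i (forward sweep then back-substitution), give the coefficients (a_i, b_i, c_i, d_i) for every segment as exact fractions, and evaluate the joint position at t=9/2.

  seg 0: a=-3 b=2459/1020 c=0 d=-419/9180
  seg 1: a=3 b=601/510 c=-419/1020 d=-125/1836
  seg 2: a=1 b=-3187/1020 c=-87/85 d=1171/1020
  seg 3: a=-2 b=-881/510 c=823/340 d=-823/2040
S(9/2) = 9829/2720

Δ: Δ0=2, Δ1=-2/3, Δ2=-3, Δ3=3/2
row 1: diag=12, rhs=-16; c'=1/4, d'=-4/3
row 2: denom=8−3·1/4=29/4; d'=(-14−3·-4/3)/(29/4)=-40/29
row 3: denom=6−1·4/29=170/29; d'=(27−1·-40/29)/(170/29)=823/170
back: M3=823/170
back: M2=-40/29−4/29·823/170=-174/85
back: M1=-4/3−1/4·-174/85=-419/510
M: M0=0, M1=-419/510, M2=-174/85, M3=823/170, M4=0
seg 0: a=-3, c=M0/2=0, d=(M1−M0)/(6·3)=-419/9180, b=Δ0−h0·(2M0+M1)/6=2459/1020
seg 1: a=3, c=M1/2=-419/1020, d=(M2−M1)/(6·3)=-125/1836, b=Δ1−h1·(2M1+M2)/6=601/510
seg 2: a=1, c=M2/2=-87/85, d=(M3−M2)/(6·1)=1171/1020, b=Δ2−h2·(2M2+M3)/6=-3187/1020
seg 3: a=-2, c=M3/2=823/340, d=(M4−M3)/(6·2)=-823/2040, b=Δ3−h3·(2M3+M4)/6=-881/510
t_q=9/2 → seg 1, τ=3/2; S=3+601/510·τ+-419/1020·τ²+-125/1836·τ³=9829/2720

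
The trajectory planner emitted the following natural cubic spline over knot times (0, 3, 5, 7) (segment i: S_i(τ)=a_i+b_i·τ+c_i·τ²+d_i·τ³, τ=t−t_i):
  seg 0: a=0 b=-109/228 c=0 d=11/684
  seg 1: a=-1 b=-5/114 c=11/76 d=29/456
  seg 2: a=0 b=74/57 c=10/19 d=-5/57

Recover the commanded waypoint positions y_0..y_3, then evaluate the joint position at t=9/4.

y_0 = S_0(0) = a_0 = 0
y_1 = S_1(0) = a_1 = -1
y_2 = S_2(0) = a_2 = 0
y_3 = S_2(2) = 4
t_q=9/4 is in segment 0 (τ=9/4); S_0(τ)=-4341/4864

y_0=0 y_1=-1 y_2=0 y_3=4
S(9/4) = -4341/4864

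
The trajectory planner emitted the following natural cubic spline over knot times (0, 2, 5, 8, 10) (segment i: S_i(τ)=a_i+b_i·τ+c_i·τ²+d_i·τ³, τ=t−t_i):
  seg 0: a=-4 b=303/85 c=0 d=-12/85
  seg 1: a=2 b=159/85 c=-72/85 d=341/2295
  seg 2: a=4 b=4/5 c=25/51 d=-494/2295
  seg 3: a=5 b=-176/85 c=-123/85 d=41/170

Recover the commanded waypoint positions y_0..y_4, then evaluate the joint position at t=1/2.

y_0 = S_0(0) = a_0 = -4
y_1 = S_1(0) = a_1 = 2
y_2 = S_2(0) = a_2 = 4
y_3 = S_3(0) = a_3 = 5
y_4 = S_3(2) = -3
t_q=1/2 is in segment 0 (τ=1/2); S_0(τ)=-38/17

y_0=-4 y_1=2 y_2=4 y_3=5 y_4=-3
S(1/2) = -38/17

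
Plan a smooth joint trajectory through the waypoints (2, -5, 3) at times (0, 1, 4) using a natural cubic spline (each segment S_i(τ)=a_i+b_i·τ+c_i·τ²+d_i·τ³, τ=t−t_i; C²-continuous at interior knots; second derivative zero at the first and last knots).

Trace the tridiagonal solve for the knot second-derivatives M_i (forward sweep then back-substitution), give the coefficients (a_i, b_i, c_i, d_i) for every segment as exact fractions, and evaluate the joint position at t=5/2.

Δ: Δ0=-7, Δ1=8/3
row 1: diag=8, rhs=58; c'=3/8, d'=29/4
back: M1=29/4
M: M0=0, M1=29/4, M2=0
seg 0: a=2, c=M0/2=0, d=(M1−M0)/(6·1)=29/24, b=Δ0−h0·(2M0+M1)/6=-197/24
seg 1: a=-5, c=M1/2=29/8, d=(M2−M1)/(6·3)=-29/72, b=Δ1−h1·(2M1+M2)/6=-55/12
t_q=5/2 → seg 1, τ=3/2; S=-5+-55/12·τ+29/8·τ²+-29/72·τ³=-325/64

  seg 0: a=2 b=-197/24 c=0 d=29/24
  seg 1: a=-5 b=-55/12 c=29/8 d=-29/72
S(5/2) = -325/64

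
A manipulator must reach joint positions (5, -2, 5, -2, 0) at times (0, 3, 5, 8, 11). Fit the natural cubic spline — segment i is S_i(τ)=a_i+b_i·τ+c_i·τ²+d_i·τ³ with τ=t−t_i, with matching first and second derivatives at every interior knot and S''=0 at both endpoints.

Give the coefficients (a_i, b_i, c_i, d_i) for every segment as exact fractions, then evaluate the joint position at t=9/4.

Δ: Δ0=-7/3, Δ1=7/2, Δ2=-7/3, Δ3=2/3
row 1: diag=10, rhs=35; c'=1/5, d'=7/2
row 2: denom=10−2·1/5=48/5; d'=(-35−2·7/2)/(48/5)=-35/8
row 3: denom=12−3·5/16=177/16; d'=(18−3·-35/8)/(177/16)=166/59
back: M3=166/59
back: M2=-35/8−5/16·166/59=-310/59
back: M1=7/2−1/5·-310/59=537/118
M: M0=0, M1=537/118, M2=-310/59, M3=166/59, M4=0
seg 0: a=5, c=M0/2=0, d=(M1−M0)/(6·3)=179/708, b=Δ0−h0·(2M0+M1)/6=-3263/708
seg 1: a=-2, c=M1/2=537/236, d=(M2−M1)/(6·2)=-1157/1416, b=Δ1−h1·(2M1+M2)/6=785/354
seg 2: a=5, c=M2/2=-155/59, d=(M3−M2)/(6·3)=238/531, b=Δ2−h2·(2M2+M3)/6=268/177
seg 3: a=-2, c=M3/2=83/59, d=(M4−M3)/(6·3)=-83/531, b=Δ3−h3·(2M3+M4)/6=-380/177
t_q=9/4 → seg 0, τ=9/4; S=5+-3263/708·τ+0·τ²+179/708·τ³=-37607/15104

  seg 0: a=5 b=-3263/708 c=0 d=179/708
  seg 1: a=-2 b=785/354 c=537/236 d=-1157/1416
  seg 2: a=5 b=268/177 c=-155/59 d=238/531
  seg 3: a=-2 b=-380/177 c=83/59 d=-83/531
S(9/4) = -37607/15104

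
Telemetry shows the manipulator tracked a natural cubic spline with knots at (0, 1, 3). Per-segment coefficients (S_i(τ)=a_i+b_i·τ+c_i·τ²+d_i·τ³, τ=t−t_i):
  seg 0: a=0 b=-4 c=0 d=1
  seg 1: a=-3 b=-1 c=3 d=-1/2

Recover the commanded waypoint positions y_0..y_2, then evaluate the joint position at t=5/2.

y_0 = S_0(0) = a_0 = 0
y_1 = S_1(0) = a_1 = -3
y_2 = S_1(2) = 3
t_q=5/2 is in segment 1 (τ=3/2); S_1(τ)=9/16

y_0=0 y_1=-3 y_2=3
S(5/2) = 9/16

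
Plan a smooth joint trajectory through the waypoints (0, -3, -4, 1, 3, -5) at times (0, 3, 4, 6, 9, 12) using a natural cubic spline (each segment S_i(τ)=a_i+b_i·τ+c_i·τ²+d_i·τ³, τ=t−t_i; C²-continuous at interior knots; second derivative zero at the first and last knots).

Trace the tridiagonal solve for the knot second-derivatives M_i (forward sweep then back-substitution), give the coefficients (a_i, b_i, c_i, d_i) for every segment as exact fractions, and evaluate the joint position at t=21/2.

  seg 0: a=0 b=-799/1074 c=0 d=-275/9666
  seg 1: a=-3 b=-812/537 c=-275/1074 d=275/358
  seg 2: a=-4 b=301/1074 c=1100/537 d=-84/179
  seg 3: a=1 b=3053/1074 c=-412/537 d=5/358
  seg 4: a=3 b=-743/537 c=-689/1074 d=689/9666
S(21/2) = -797/2864

Δ: Δ0=-1, Δ1=-1, Δ2=5/2, Δ3=2/3, Δ4=-8/3
row 1: diag=8, rhs=0; c'=1/8, d'=0
row 2: denom=6−1·1/8=47/8; d'=(21−1·0)/(47/8)=168/47
row 3: denom=10−2·16/47=438/47; d'=(-11−2·168/47)/(438/47)=-853/438
row 4: denom=12−3·47/146=1611/146; d'=(-20−3·-853/438)/(1611/146)=-689/537
back: M4=-689/537
back: M3=-853/438−47/146·-689/537=-824/537
back: M2=168/47−16/47·-824/537=2200/537
back: M1=0−1/8·2200/537=-275/537
M: M0=0, M1=-275/537, M2=2200/537, M3=-824/537, M4=-689/537, M5=0
seg 0: a=0, c=M0/2=0, d=(M1−M0)/(6·3)=-275/9666, b=Δ0−h0·(2M0+M1)/6=-799/1074
seg 1: a=-3, c=M1/2=-275/1074, d=(M2−M1)/(6·1)=275/358, b=Δ1−h1·(2M1+M2)/6=-812/537
seg 2: a=-4, c=M2/2=1100/537, d=(M3−M2)/(6·2)=-84/179, b=Δ2−h2·(2M2+M3)/6=301/1074
seg 3: a=1, c=M3/2=-412/537, d=(M4−M3)/(6·3)=5/358, b=Δ3−h3·(2M3+M4)/6=3053/1074
seg 4: a=3, c=M4/2=-689/1074, d=(M5−M4)/(6·3)=689/9666, b=Δ4−h4·(2M4+M5)/6=-743/537
t_q=21/2 → seg 4, τ=3/2; S=3+-743/537·τ+-689/1074·τ²+689/9666·τ³=-797/2864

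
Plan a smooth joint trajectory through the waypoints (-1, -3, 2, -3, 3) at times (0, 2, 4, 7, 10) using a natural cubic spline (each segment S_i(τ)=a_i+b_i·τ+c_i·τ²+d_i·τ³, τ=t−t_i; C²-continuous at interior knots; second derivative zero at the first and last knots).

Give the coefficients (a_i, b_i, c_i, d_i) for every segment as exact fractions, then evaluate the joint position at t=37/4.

  seg 0: a=-1 b=-1861/840 c=0 d=1021/3360
  seg 1: a=-3 b=601/420 c=1021/560 d=-433/672
  seg 2: a=2 b=119/120 c=-143/70 d=583/1512
  seg 3: a=-3 b=-359/420 c=1199/840 d=-1199/7560
S(37/4) = 1779/3584

Δ: Δ0=-1, Δ1=5/2, Δ2=-5/3, Δ3=2
row 1: diag=8, rhs=21; c'=1/4, d'=21/8
row 2: denom=10−2·1/4=19/2; d'=(-25−2·21/8)/(19/2)=-121/38
row 3: denom=12−3·6/19=210/19; d'=(22−3·-121/38)/(210/19)=1199/420
back: M3=1199/420
back: M2=-121/38−6/19·1199/420=-143/35
back: M1=21/8−1/4·-143/35=1021/280
M: M0=0, M1=1021/280, M2=-143/35, M3=1199/420, M4=0
seg 0: a=-1, c=M0/2=0, d=(M1−M0)/(6·2)=1021/3360, b=Δ0−h0·(2M0+M1)/6=-1861/840
seg 1: a=-3, c=M1/2=1021/560, d=(M2−M1)/(6·2)=-433/672, b=Δ1−h1·(2M1+M2)/6=601/420
seg 2: a=2, c=M2/2=-143/70, d=(M3−M2)/(6·3)=583/1512, b=Δ2−h2·(2M2+M3)/6=119/120
seg 3: a=-3, c=M3/2=1199/840, d=(M4−M3)/(6·3)=-1199/7560, b=Δ3−h3·(2M3+M4)/6=-359/420
t_q=37/4 → seg 3, τ=9/4; S=-3+-359/420·τ+1199/840·τ²+-1199/7560·τ³=1779/3584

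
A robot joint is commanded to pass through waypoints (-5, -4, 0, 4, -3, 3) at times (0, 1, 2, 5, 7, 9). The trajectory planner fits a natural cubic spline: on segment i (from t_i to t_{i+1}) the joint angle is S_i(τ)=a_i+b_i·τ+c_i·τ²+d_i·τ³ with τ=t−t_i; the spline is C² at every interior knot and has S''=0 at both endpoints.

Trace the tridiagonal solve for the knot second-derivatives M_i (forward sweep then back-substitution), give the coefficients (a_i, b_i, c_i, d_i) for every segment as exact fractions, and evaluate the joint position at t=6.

Δ: Δ0=1, Δ1=4, Δ2=4/3, Δ3=-7/2, Δ4=3
row 1: diag=4, rhs=18; c'=1/4, d'=9/2
row 2: denom=8−1·1/4=31/4; d'=(-16−1·9/2)/(31/4)=-82/31
row 3: denom=10−3·12/31=274/31; d'=(-29−3·-82/31)/(274/31)=-653/274
row 4: denom=8−2·31/137=1034/137; d'=(39−2·-653/274)/(1034/137)=2998/517
back: M4=2998/517
back: M3=-653/274−31/137·2998/517=-3821/1034
back: M2=-82/31−12/31·-3821/1034=-628/517
back: M1=9/2−1/4·-628/517=4967/1034
M: M0=0, M1=4967/1034, M2=-628/517, M3=-3821/1034, M4=2998/517, M5=0
seg 0: a=-5, c=M0/2=0, d=(M1−M0)/(6·1)=4967/6204, b=Δ0−h0·(2M0+M1)/6=1237/6204
seg 1: a=-4, c=M1/2=4967/2068, d=(M2−M1)/(6·1)=-6223/6204, b=Δ1−h1·(2M1+M2)/6=8069/3102
seg 2: a=0, c=M2/2=-314/517, d=(M3−M2)/(6·3)=-285/2068, b=Δ2−h2·(2M2+M3)/6=27271/6204
seg 3: a=4, c=M3/2=-3821/2068, d=(M4−M3)/(6·2)=9817/12408, b=Δ3−h3·(2M3+M4)/6=-9211/3102
seg 4: a=-3, c=M4/2=1499/517, d=(M5−M4)/(6·2)=-1499/3102, b=Δ4−h4·(2M4+M5)/6=-1343/1551
t_q=6 → seg 3, τ=1; S=4+-9211/3102·τ+-3821/2068·τ²+9817/12408·τ³=-107/4136

  seg 0: a=-5 b=1237/6204 c=0 d=4967/6204
  seg 1: a=-4 b=8069/3102 c=4967/2068 d=-6223/6204
  seg 2: a=0 b=27271/6204 c=-314/517 d=-285/2068
  seg 3: a=4 b=-9211/3102 c=-3821/2068 d=9817/12408
  seg 4: a=-3 b=-1343/1551 c=1499/517 d=-1499/3102
S(6) = -107/4136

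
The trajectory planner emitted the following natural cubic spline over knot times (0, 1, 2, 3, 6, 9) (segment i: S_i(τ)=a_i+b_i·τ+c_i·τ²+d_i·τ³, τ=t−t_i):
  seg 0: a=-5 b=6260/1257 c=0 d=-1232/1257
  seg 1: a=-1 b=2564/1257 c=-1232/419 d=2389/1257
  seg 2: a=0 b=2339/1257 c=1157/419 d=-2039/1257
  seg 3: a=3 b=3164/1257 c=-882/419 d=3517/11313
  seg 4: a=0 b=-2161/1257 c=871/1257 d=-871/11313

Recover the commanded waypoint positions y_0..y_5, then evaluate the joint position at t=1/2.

y_0=-5 y_1=-1 y_2=0 y_3=3 y_4=0 y_5=-1
S(1/2) = -1103/419

y_0 = S_0(0) = a_0 = -5
y_1 = S_1(0) = a_1 = -1
y_2 = S_2(0) = a_2 = 0
y_3 = S_3(0) = a_3 = 3
y_4 = S_4(0) = a_4 = 0
y_5 = S_4(3) = -1
t_q=1/2 is in segment 0 (τ=1/2); S_0(τ)=-1103/419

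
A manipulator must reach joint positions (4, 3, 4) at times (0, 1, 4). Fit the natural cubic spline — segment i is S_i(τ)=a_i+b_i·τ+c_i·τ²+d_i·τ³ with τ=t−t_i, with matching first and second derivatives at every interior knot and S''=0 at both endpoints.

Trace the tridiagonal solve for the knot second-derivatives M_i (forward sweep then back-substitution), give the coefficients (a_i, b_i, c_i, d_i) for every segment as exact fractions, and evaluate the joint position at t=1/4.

Δ: Δ0=-1, Δ1=1/3
row 1: diag=8, rhs=8; c'=3/8, d'=1
back: M1=1
M: M0=0, M1=1, M2=0
seg 0: a=4, c=M0/2=0, d=(M1−M0)/(6·1)=1/6, b=Δ0−h0·(2M0+M1)/6=-7/6
seg 1: a=3, c=M1/2=1/2, d=(M2−M1)/(6·3)=-1/18, b=Δ1−h1·(2M1+M2)/6=-2/3
t_q=1/4 → seg 0, τ=1/4; S=4+-7/6·τ+0·τ²+1/6·τ³=475/128

  seg 0: a=4 b=-7/6 c=0 d=1/6
  seg 1: a=3 b=-2/3 c=1/2 d=-1/18
S(1/4) = 475/128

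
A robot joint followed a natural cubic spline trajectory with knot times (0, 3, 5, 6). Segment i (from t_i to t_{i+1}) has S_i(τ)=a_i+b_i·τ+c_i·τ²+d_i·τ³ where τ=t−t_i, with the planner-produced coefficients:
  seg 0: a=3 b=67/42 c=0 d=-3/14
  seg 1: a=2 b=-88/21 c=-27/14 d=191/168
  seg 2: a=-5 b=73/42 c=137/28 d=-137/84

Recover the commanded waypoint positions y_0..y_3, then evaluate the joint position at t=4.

y_0 = S_0(0) = a_0 = 3
y_1 = S_1(0) = a_1 = 2
y_2 = S_2(0) = a_2 = -5
y_3 = S_2(1) = 0
t_q=4 is in segment 1 (τ=1); S_1(τ)=-167/56

y_0=3 y_1=2 y_2=-5 y_3=0
S(4) = -167/56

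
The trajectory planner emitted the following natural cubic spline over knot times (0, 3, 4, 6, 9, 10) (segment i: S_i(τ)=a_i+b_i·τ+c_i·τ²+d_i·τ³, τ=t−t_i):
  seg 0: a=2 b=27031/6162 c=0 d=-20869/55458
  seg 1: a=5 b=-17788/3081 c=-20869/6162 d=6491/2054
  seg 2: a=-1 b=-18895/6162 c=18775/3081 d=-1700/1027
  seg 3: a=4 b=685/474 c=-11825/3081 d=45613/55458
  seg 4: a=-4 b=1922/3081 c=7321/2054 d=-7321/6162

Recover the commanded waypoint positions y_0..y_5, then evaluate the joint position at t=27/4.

y_0=2 y_1=5 y_2=-1 y_3=4 y_4=-4 y_5=-1
S(27/4) = 430117/131456

y_0 = S_0(0) = a_0 = 2
y_1 = S_1(0) = a_1 = 5
y_2 = S_2(0) = a_2 = -1
y_3 = S_3(0) = a_3 = 4
y_4 = S_4(0) = a_4 = -4
y_5 = S_4(1) = -1
t_q=27/4 is in segment 3 (τ=3/4); S_3(τ)=430117/131456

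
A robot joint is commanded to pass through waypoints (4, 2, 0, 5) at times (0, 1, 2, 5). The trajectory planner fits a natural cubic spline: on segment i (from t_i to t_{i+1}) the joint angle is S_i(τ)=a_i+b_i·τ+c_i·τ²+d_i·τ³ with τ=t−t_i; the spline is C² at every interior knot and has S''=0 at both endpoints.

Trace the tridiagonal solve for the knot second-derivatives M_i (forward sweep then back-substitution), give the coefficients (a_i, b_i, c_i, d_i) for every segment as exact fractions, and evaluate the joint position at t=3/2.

Δ: Δ0=-2, Δ1=-2, Δ2=5/3
row 1: diag=4, rhs=0; c'=1/4, d'=0
row 2: denom=8−1·1/4=31/4; d'=(22−1·0)/(31/4)=88/31
back: M2=88/31
back: M1=0−1/4·88/31=-22/31
M: M0=0, M1=-22/31, M2=88/31, M3=0
seg 0: a=4, c=M0/2=0, d=(M1−M0)/(6·1)=-11/93, b=Δ0−h0·(2M0+M1)/6=-175/93
seg 1: a=2, c=M1/2=-11/31, d=(M2−M1)/(6·1)=55/93, b=Δ1−h1·(2M1+M2)/6=-208/93
seg 2: a=0, c=M2/2=44/31, d=(M3−M2)/(6·3)=-44/279, b=Δ2−h2·(2M2+M3)/6=-109/93
t_q=3/2 → seg 1, τ=1/2; S=2+-208/93·τ+-11/31·τ²+55/93·τ³=215/248

  seg 0: a=4 b=-175/93 c=0 d=-11/93
  seg 1: a=2 b=-208/93 c=-11/31 d=55/93
  seg 2: a=0 b=-109/93 c=44/31 d=-44/279
S(3/2) = 215/248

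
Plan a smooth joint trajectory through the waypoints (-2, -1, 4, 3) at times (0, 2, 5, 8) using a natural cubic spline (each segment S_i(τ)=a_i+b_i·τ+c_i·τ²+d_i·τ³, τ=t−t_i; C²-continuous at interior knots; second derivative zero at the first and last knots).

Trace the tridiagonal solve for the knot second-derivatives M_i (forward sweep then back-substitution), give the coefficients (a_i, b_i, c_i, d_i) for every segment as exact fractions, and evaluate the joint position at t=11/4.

  seg 0: a=-2 b=31/222 c=0 d=10/111
  seg 1: a=-1 b=271/222 c=20/37 d=-29/222
  seg 2: a=4 b=104/111 c=-47/74 d=47/666
S(11/4) = 779/4736

Δ: Δ0=1/2, Δ1=5/3, Δ2=-1/3
row 1: diag=10, rhs=7; c'=3/10, d'=7/10
row 2: denom=12−3·3/10=111/10; d'=(-12−3·7/10)/(111/10)=-47/37
back: M2=-47/37
back: M1=7/10−3/10·-47/37=40/37
M: M0=0, M1=40/37, M2=-47/37, M3=0
seg 0: a=-2, c=M0/2=0, d=(M1−M0)/(6·2)=10/111, b=Δ0−h0·(2M0+M1)/6=31/222
seg 1: a=-1, c=M1/2=20/37, d=(M2−M1)/(6·3)=-29/222, b=Δ1−h1·(2M1+M2)/6=271/222
seg 2: a=4, c=M2/2=-47/74, d=(M3−M2)/(6·3)=47/666, b=Δ2−h2·(2M2+M3)/6=104/111
t_q=11/4 → seg 1, τ=3/4; S=-1+271/222·τ+20/37·τ²+-29/222·τ³=779/4736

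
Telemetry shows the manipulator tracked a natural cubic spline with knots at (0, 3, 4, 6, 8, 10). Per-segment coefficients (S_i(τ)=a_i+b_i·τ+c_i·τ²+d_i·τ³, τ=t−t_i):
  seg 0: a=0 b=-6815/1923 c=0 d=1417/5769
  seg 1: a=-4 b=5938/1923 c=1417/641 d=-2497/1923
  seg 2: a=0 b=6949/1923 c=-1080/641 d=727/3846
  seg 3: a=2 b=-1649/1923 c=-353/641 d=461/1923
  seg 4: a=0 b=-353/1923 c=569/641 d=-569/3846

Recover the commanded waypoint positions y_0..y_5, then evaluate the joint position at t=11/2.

y_0 = S_0(0) = a_0 = 0
y_1 = S_1(0) = a_1 = -4
y_2 = S_2(0) = a_2 = 0
y_3 = S_3(0) = a_3 = 2
y_4 = S_4(0) = a_4 = 0
y_5 = S_4(2) = 2
t_q=11/2 is in segment 2 (τ=3/2); S_2(τ)=23255/10256

y_0=0 y_1=-4 y_2=0 y_3=2 y_4=0 y_5=2
S(11/2) = 23255/10256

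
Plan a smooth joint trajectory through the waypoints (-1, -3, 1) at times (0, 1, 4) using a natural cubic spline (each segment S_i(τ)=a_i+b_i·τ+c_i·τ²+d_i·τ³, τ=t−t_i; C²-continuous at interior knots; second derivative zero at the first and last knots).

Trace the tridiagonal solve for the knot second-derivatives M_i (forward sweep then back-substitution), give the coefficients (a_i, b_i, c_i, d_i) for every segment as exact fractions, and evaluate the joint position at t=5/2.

Δ: Δ0=-2, Δ1=4/3
row 1: diag=8, rhs=20; c'=3/8, d'=5/2
back: M1=5/2
M: M0=0, M1=5/2, M2=0
seg 0: a=-1, c=M0/2=0, d=(M1−M0)/(6·1)=5/12, b=Δ0−h0·(2M0+M1)/6=-29/12
seg 1: a=-3, c=M1/2=5/4, d=(M2−M1)/(6·3)=-5/36, b=Δ1−h1·(2M1+M2)/6=-7/6
t_q=5/2 → seg 1, τ=3/2; S=-3+-7/6·τ+5/4·τ²+-5/36·τ³=-77/32

  seg 0: a=-1 b=-29/12 c=0 d=5/12
  seg 1: a=-3 b=-7/6 c=5/4 d=-5/36
S(5/2) = -77/32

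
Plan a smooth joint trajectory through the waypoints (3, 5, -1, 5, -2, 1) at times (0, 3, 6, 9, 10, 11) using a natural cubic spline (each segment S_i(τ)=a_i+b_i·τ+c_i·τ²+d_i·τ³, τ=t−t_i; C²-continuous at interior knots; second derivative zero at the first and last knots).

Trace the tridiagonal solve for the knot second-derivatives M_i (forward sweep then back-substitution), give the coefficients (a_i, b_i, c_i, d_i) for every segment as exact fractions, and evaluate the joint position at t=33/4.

  seg 0: a=3 b=2516/1251 c=0 d=-1682/11259
  seg 1: a=5 b=-2530/1251 c=-1682/1251 d=5074/11259
  seg 2: a=-1 b=2600/1251 c=3392/1251 d=-10274/11259
  seg 3: a=5 b=-7870/1251 c=-2294/417 d=5995/1251
  seg 4: a=-2 b=-3649/1251 c=3701/417 d=-3701/1251
S(33/4) = 31175/4448

Δ: Δ0=2/3, Δ1=-2, Δ2=2, Δ3=-7, Δ4=3
row 1: diag=12, rhs=-16; c'=1/4, d'=-4/3
row 2: denom=12−3·1/4=45/4; d'=(24−3·-4/3)/(45/4)=112/45
row 3: denom=8−3·4/15=36/5; d'=(-54−3·112/45)/(36/5)=-461/54
row 4: denom=4−1·5/36=139/36; d'=(60−1·-461/54)/(139/36)=7402/417
back: M4=7402/417
back: M3=-461/54−5/36·7402/417=-4588/417
back: M2=112/45−4/15·-4588/417=6784/1251
back: M1=-4/3−1/4·6784/1251=-3364/1251
M: M0=0, M1=-3364/1251, M2=6784/1251, M3=-4588/417, M4=7402/417, M5=0
seg 0: a=3, c=M0/2=0, d=(M1−M0)/(6·3)=-1682/11259, b=Δ0−h0·(2M0+M1)/6=2516/1251
seg 1: a=5, c=M1/2=-1682/1251, d=(M2−M1)/(6·3)=5074/11259, b=Δ1−h1·(2M1+M2)/6=-2530/1251
seg 2: a=-1, c=M2/2=3392/1251, d=(M3−M2)/(6·3)=-10274/11259, b=Δ2−h2·(2M2+M3)/6=2600/1251
seg 3: a=5, c=M3/2=-2294/417, d=(M4−M3)/(6·1)=5995/1251, b=Δ3−h3·(2M3+M4)/6=-7870/1251
seg 4: a=-2, c=M4/2=3701/417, d=(M5−M4)/(6·1)=-3701/1251, b=Δ4−h4·(2M4+M5)/6=-3649/1251
t_q=33/4 → seg 2, τ=9/4; S=-1+2600/1251·τ+3392/1251·τ²+-10274/11259·τ³=31175/4448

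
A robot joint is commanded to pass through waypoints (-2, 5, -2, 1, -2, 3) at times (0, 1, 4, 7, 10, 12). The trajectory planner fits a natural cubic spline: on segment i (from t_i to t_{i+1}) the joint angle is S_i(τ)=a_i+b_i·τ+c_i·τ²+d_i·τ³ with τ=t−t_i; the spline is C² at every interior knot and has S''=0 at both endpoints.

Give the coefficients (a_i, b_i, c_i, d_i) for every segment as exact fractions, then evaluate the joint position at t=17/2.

Δ: Δ0=7, Δ1=-7/3, Δ2=1, Δ3=-1, Δ4=5/2
row 1: diag=8, rhs=-56; c'=3/8, d'=-7
row 2: denom=12−3·3/8=87/8; d'=(20−3·-7)/(87/8)=328/87
row 3: denom=12−3·8/29=324/29; d'=(-12−3·328/87)/(324/29)=-169/81
row 4: denom=10−3·29/108=331/36; d'=(21−3·-169/81)/(331/36)=2944/993
back: M4=2944/993
back: M3=-169/81−29/108·2944/993=-8587/2979
back: M2=328/87−8/29·-8587/2979=13600/2979
back: M1=-7−3/8·13600/2979=-8651/993
M: M0=0, M1=-8651/993, M2=13600/2979, M3=-8587/2979, M4=2944/993, M5=0
seg 0: a=-2, c=M0/2=0, d=(M1−M0)/(6·1)=-8651/5958, b=Δ0−h0·(2M0+M1)/6=50357/5958
seg 1: a=5, c=M1/2=-8651/1986, d=(M2−M1)/(6·3)=39553/53622, b=Δ1−h1·(2M1+M2)/6=12202/2979
seg 2: a=-2, c=M2/2=6800/2979, d=(M3−M2)/(6·3)=-22187/53622, b=Δ2−h2·(2M2+M3)/6=-12655/5958
seg 3: a=1, c=M3/2=-8587/5958, d=(M4−M3)/(6·3)=17419/53622, b=Δ3−h3·(2M3+M4)/6=1192/2979
seg 4: a=-2, c=M4/2=1472/993, d=(M5−M4)/(6·2)=-736/2979, b=Δ4−h4·(2M4+M5)/6=3119/5958
t_q=17/2 → seg 3, τ=3/2; S=1+1192/2979·τ+-8587/5958·τ²+17419/53622·τ³=-2893/5296

  seg 0: a=-2 b=50357/5958 c=0 d=-8651/5958
  seg 1: a=5 b=12202/2979 c=-8651/1986 d=39553/53622
  seg 2: a=-2 b=-12655/5958 c=6800/2979 d=-22187/53622
  seg 3: a=1 b=1192/2979 c=-8587/5958 d=17419/53622
  seg 4: a=-2 b=3119/5958 c=1472/993 d=-736/2979
S(17/2) = -2893/5296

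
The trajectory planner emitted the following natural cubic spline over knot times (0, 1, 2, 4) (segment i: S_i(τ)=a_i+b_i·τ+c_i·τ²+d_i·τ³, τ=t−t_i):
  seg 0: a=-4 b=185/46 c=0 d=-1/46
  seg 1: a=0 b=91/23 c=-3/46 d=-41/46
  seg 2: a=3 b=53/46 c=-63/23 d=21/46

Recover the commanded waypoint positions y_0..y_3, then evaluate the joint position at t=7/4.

y_0 = S_0(0) = a_0 = -4
y_1 = S_1(0) = a_1 = 0
y_2 = S_2(0) = a_2 = 3
y_3 = S_2(2) = -2
t_q=7/4 is in segment 1 (τ=3/4); S_1(τ)=327/128

y_0=-4 y_1=0 y_2=3 y_3=-2
S(7/4) = 327/128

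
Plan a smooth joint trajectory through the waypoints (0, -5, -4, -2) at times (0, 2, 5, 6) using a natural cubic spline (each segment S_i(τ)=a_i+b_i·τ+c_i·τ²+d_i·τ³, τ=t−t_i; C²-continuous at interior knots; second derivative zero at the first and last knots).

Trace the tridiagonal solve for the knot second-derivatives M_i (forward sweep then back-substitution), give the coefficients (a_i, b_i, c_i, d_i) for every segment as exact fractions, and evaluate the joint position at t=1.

Δ: Δ0=-5/2, Δ1=1/3, Δ2=2
row 1: diag=10, rhs=17; c'=3/10, d'=17/10
row 2: denom=8−3·3/10=71/10; d'=(10−3·17/10)/(71/10)=49/71
back: M2=49/71
back: M1=17/10−3/10·49/71=106/71
M: M0=0, M1=106/71, M2=49/71, M3=0
seg 0: a=0, c=M0/2=0, d=(M1−M0)/(6·2)=53/426, b=Δ0−h0·(2M0+M1)/6=-1277/426
seg 1: a=-5, c=M1/2=53/71, d=(M2−M1)/(6·3)=-19/426, b=Δ1−h1·(2M1+M2)/6=-641/426
seg 2: a=-4, c=M2/2=49/142, d=(M3−M2)/(6·1)=-49/426, b=Δ2−h2·(2M2+M3)/6=377/213
t_q=1 → seg 0, τ=1; S=0+-1277/426·τ+0·τ²+53/426·τ³=-204/71

  seg 0: a=0 b=-1277/426 c=0 d=53/426
  seg 1: a=-5 b=-641/426 c=53/71 d=-19/426
  seg 2: a=-4 b=377/213 c=49/142 d=-49/426
S(1) = -204/71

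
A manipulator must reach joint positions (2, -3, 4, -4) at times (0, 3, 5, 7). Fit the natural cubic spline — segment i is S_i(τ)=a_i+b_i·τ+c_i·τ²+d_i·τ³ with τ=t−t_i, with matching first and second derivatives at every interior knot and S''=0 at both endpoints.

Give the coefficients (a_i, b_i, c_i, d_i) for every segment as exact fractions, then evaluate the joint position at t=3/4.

  seg 0: a=2 b=-887/228 c=0 d=169/684
  seg 1: a=-3 b=317/114 c=169/76 d=-425/456
  seg 2: a=4 b=28/57 c=-64/19 d=32/57
S(3/4) = -3957/4864

Δ: Δ0=-5/3, Δ1=7/2, Δ2=-4
row 1: diag=10, rhs=31; c'=1/5, d'=31/10
row 2: denom=8−2·1/5=38/5; d'=(-45−2·31/10)/(38/5)=-128/19
back: M2=-128/19
back: M1=31/10−1/5·-128/19=169/38
M: M0=0, M1=169/38, M2=-128/19, M3=0
seg 0: a=2, c=M0/2=0, d=(M1−M0)/(6·3)=169/684, b=Δ0−h0·(2M0+M1)/6=-887/228
seg 1: a=-3, c=M1/2=169/76, d=(M2−M1)/(6·2)=-425/456, b=Δ1−h1·(2M1+M2)/6=317/114
seg 2: a=4, c=M2/2=-64/19, d=(M3−M2)/(6·2)=32/57, b=Δ2−h2·(2M2+M3)/6=28/57
t_q=3/4 → seg 0, τ=3/4; S=2+-887/228·τ+0·τ²+169/684·τ³=-3957/4864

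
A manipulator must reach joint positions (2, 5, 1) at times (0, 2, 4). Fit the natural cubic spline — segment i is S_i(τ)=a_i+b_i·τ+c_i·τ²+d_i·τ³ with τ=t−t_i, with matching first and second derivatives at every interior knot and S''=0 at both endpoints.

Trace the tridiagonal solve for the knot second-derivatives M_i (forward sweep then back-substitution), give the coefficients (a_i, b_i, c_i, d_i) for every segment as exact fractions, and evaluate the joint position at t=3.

  seg 0: a=2 b=19/8 c=0 d=-7/32
  seg 1: a=5 b=-1/4 c=-21/16 d=7/32
S(3) = 117/32

Δ: Δ0=3/2, Δ1=-2
row 1: diag=8, rhs=-21; c'=1/4, d'=-21/8
back: M1=-21/8
M: M0=0, M1=-21/8, M2=0
seg 0: a=2, c=M0/2=0, d=(M1−M0)/(6·2)=-7/32, b=Δ0−h0·(2M0+M1)/6=19/8
seg 1: a=5, c=M1/2=-21/16, d=(M2−M1)/(6·2)=7/32, b=Δ1−h1·(2M1+M2)/6=-1/4
t_q=3 → seg 1, τ=1; S=5+-1/4·τ+-21/16·τ²+7/32·τ³=117/32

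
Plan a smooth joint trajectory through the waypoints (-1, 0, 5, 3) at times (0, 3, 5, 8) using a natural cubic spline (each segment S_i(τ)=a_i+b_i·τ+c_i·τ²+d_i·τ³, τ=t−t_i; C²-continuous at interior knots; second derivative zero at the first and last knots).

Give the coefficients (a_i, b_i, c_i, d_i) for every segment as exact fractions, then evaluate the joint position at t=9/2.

Δ: Δ0=1/3, Δ1=5/2, Δ2=-2/3
row 1: diag=10, rhs=13; c'=1/5, d'=13/10
row 2: denom=10−2·1/5=48/5; d'=(-19−2·13/10)/(48/5)=-9/4
back: M2=-9/4
back: M1=13/10−1/5·-9/4=7/4
M: M0=0, M1=7/4, M2=-9/4, M3=0
seg 0: a=-1, c=M0/2=0, d=(M1−M0)/(6·3)=7/72, b=Δ0−h0·(2M0+M1)/6=-13/24
seg 1: a=0, c=M1/2=7/8, d=(M2−M1)/(6·2)=-1/3, b=Δ1−h1·(2M1+M2)/6=25/12
seg 2: a=5, c=M2/2=-9/8, d=(M3−M2)/(6·3)=1/8, b=Δ2−h2·(2M2+M3)/6=19/12
t_q=9/2 → seg 1, τ=3/2; S=0+25/12·τ+7/8·τ²+-1/3·τ³=127/32

  seg 0: a=-1 b=-13/24 c=0 d=7/72
  seg 1: a=0 b=25/12 c=7/8 d=-1/3
  seg 2: a=5 b=19/12 c=-9/8 d=1/8
S(9/2) = 127/32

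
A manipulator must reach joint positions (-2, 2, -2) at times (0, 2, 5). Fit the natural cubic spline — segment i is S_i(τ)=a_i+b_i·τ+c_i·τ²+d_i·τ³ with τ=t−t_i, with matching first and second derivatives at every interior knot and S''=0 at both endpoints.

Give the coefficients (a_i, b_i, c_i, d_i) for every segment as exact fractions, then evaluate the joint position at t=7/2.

Δ: Δ0=2, Δ1=-4/3
row 1: diag=10, rhs=-20; c'=3/10, d'=-2
back: M1=-2
M: M0=0, M1=-2, M2=0
seg 0: a=-2, c=M0/2=0, d=(M1−M0)/(6·2)=-1/6, b=Δ0−h0·(2M0+M1)/6=8/3
seg 1: a=2, c=M1/2=-1, d=(M2−M1)/(6·3)=1/9, b=Δ1−h1·(2M1+M2)/6=2/3
t_q=7/2 → seg 1, τ=3/2; S=2+2/3·τ+-1·τ²+1/9·τ³=9/8

  seg 0: a=-2 b=8/3 c=0 d=-1/6
  seg 1: a=2 b=2/3 c=-1 d=1/9
S(7/2) = 9/8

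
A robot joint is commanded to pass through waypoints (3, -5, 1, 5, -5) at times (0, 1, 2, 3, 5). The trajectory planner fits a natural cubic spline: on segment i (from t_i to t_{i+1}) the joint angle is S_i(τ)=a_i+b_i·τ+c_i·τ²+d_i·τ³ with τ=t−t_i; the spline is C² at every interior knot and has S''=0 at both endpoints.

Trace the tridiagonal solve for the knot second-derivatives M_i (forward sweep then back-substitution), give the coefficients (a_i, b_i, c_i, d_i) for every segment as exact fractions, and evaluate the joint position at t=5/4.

Δ: Δ0=-8, Δ1=6, Δ2=4, Δ3=-5
row 1: diag=4, rhs=84; c'=1/4, d'=21
row 2: denom=4−1·1/4=15/4; d'=(-12−1·21)/(15/4)=-44/5
row 3: denom=6−1·4/15=86/15; d'=(-54−1·-44/5)/(86/15)=-339/43
back: M3=-339/43
back: M2=-44/5−4/15·-339/43=-288/43
back: M1=21−1/4·-288/43=975/43
M: M0=0, M1=975/43, M2=-288/43, M3=-339/43, M4=0
seg 0: a=3, c=M0/2=0, d=(M1−M0)/(6·1)=325/86, b=Δ0−h0·(2M0+M1)/6=-1013/86
seg 1: a=-5, c=M1/2=975/86, d=(M2−M1)/(6·1)=-421/86, b=Δ1−h1·(2M1+M2)/6=-19/43
seg 2: a=1, c=M2/2=-144/43, d=(M3−M2)/(6·1)=-17/86, b=Δ2−h2·(2M2+M3)/6=649/86
seg 3: a=5, c=M3/2=-339/86, d=(M4−M3)/(6·2)=113/172, b=Δ3−h3·(2M3+M4)/6=11/43
t_q=5/4 → seg 1, τ=1/4; S=-5+-19/43·τ+975/86·τ²+-421/86·τ³=-24649/5504

  seg 0: a=3 b=-1013/86 c=0 d=325/86
  seg 1: a=-5 b=-19/43 c=975/86 d=-421/86
  seg 2: a=1 b=649/86 c=-144/43 d=-17/86
  seg 3: a=5 b=11/43 c=-339/86 d=113/172
S(5/4) = -24649/5504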